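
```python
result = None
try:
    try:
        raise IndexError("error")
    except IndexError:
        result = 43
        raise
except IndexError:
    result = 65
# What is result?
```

Step-by-step execution trace:
1. Inner try: `raise IndexError("error")` raises IndexError.
2. Inner `except IndexError` matches → result = 43.
3. bare `raise` re-raises the same IndexError.
4. Outer `except IndexError` matches → result = 65.
Result: 65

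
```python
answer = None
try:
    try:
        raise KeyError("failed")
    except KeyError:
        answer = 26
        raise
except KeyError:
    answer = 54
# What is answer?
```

Step-by-step execution trace:
1. Inner try: `raise KeyError("failed")` raises KeyError.
2. Inner `except KeyError` matches → answer = 26.
3. bare `raise` re-raises the same KeyError.
4. Outer `except KeyError` matches → answer = 54.
Result: 54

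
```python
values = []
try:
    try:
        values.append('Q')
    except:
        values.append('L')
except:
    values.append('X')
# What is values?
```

Step-by-step execution trace:
1. Inner try: `values.append('Q')` → values = ['Q']. No exception raised.
2. Inner `except` is skipped.
3. Inner try completes normally; outer `except` is skipped.
Result: ['Q']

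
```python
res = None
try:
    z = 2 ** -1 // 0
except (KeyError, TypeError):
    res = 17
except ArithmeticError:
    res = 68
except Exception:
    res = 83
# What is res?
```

Step-by-step execution trace:
1. `z = 2 ** -1 // 0` raises ZeroDivisionError.
2. `except (KeyError, TypeError)` does not match ZeroDivisionError; skipped.
3. `except ArithmeticError` matches (ZeroDivisionError is a subclass of ArithmeticError) → res = 68.
4. `except Exception` is not reached.
Result: 68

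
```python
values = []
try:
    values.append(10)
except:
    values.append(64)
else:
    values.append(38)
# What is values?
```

Step-by-step execution trace:
1. try: `values.append(10)` → values = [10]. No exception raised.
2. `except` is skipped.
3. `else` runs (try completed without exception): `values.append(38)` → values = [10, 38].
Result: [10, 38]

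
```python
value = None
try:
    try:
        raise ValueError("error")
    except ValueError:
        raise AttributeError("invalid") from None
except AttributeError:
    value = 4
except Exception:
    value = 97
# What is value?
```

Step-by-step execution trace:
1. Inner try raises ValueError; inner `except ValueError` catches it.
2. `raise AttributeError(...) from None` raises AttributeError (from None suppresses __context__, but the active exception is still AttributeError).
3. Outer `except AttributeError` matches → value = 4.
4. `except Exception` is not reached.
Result: 4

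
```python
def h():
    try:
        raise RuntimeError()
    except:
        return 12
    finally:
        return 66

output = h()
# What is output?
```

Step-by-step execution trace:
1. `h()` enters try: `raise RuntimeError()` raises RuntimeError.
2. bare `except` matches → `return 12` sets pending return value 12.
3. Before returning, `finally: return 66` runs and overrides the pending return.
4. h() returns 66 → output = 66.
Result: 66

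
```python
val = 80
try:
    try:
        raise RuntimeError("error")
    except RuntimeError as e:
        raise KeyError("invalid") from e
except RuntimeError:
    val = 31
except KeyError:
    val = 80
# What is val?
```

Step-by-step execution trace:
1. Inner try raises RuntimeError; inner `except RuntimeError as e` catches it.
2. `raise KeyError(...) from e` raises KeyError (RuntimeError is attached as __cause__, but only KeyError is active).
3. Outer `except RuntimeError` does not match KeyError; skipped.
4. Outer `except KeyError` matches → val = 80.
Result: 80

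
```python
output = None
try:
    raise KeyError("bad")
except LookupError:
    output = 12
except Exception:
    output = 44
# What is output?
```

Step-by-step execution trace:
1. `raise KeyError(...)` raises KeyError.
2. `except LookupError` matches (KeyError is a subclass of LookupError) → output = 12.
3. `except Exception` is not reached.
Result: 12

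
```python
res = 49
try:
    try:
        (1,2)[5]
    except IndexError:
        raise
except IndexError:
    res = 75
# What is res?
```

Step-by-step execution trace:
1. Inner try: `(1,2)[5]` raises IndexError.
2. Inner `except IndexError` matches; bare `raise` re-raises the same IndexError.
3. Outer `except IndexError` matches → res = 75.
Result: 75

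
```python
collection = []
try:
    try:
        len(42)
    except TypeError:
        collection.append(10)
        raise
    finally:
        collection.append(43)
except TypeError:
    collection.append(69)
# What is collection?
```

Step-by-step execution trace:
1. Inner try: `len(42)` raises TypeError.
2. Inner `except TypeError` matches → `collection.append(10)` → collection = [10].
3. bare `raise` re-raises TypeError.
4. Inner `finally` runs during unwinding: `collection.append(43)` → collection = [10, 43].
5. Outer `except TypeError` matches → `collection.append(69)` → collection = [10, 43, 69].
Result: [10, 43, 69]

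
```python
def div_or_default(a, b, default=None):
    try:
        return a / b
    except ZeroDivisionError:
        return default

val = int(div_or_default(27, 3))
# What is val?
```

Step-by-step execution trace:
1. `div_or_default(27, 3)` enters try: `return 27 / 3` → returns 9.0. No exception raised.
2. `except ZeroDivisionError` is skipped.
3. `int(9.0)` → 9 → val = 9.
Result: 9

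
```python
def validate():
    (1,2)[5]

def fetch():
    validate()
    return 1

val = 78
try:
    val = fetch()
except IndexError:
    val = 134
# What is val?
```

Step-by-step execution trace:
1. val starts at 78.
2. try: `fetch()` calls `validate()`.
3. `validate()` evaluates `(1,2)[5]`, which raises IndexError; it propagates through fetch (uncaught).
4. `return 1` in fetch is not reached; the assignment to val does not complete.
5. `except IndexError` matches → val = 134.
Result: 134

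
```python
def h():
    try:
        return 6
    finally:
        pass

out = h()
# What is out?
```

Step-by-step execution trace:
1. `h()` enters try: `return 6` sets pending return value 6.
2. Before returning, `finally: pass` runs (no effect).
3. h() returns 6 → out = 6.
Result: 6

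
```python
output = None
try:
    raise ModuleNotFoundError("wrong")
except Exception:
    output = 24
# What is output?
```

Step-by-step execution trace:
1. `raise ModuleNotFoundError(...)` raises ModuleNotFoundError.
2. `except Exception` matches (ModuleNotFoundError is a subclass of Exception) → output = 24.
Result: 24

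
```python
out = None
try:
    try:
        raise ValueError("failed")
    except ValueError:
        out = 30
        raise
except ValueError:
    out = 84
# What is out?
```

Step-by-step execution trace:
1. Inner try: `raise ValueError("failed")` raises ValueError.
2. Inner `except ValueError` matches → out = 30.
3. bare `raise` re-raises the same ValueError.
4. Outer `except ValueError` matches → out = 84.
Result: 84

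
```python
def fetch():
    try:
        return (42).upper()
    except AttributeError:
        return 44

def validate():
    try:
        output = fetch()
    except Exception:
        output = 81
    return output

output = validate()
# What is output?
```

Step-by-step execution trace:
1. `validate()` calls `fetch()`.
2. In fetch: `(42).upper()` raises AttributeError; `except AttributeError` catches it → returns 44.
3. In validate: `output = fetch()` → output = 44. No exception reaches validate.
4. `except Exception` is skipped; validate returns 44.
5. output = 44.
Result: 44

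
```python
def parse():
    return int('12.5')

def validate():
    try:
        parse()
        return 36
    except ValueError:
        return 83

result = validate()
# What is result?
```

Step-by-step execution trace:
1. `validate()` calls `parse()`.
2. `parse()` evaluates `int('12.5')`, which raises ValueError; it propagates to the caller.
3. `return 36` is not reached.
4. `except ValueError` in validate matches → returns 83.
5. result = 83.
Result: 83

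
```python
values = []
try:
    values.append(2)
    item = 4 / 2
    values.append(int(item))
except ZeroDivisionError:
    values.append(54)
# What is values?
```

Step-by-step execution trace:
1. try: `values.append(2)` → values = [2].
2. `item = 4 / 2` → item = 2.0. No exception raised.
3. `values.append(int(item))` → values = [2, 2].
4. `except ZeroDivisionError` is skipped (no exception was raised).
Result: [2, 2]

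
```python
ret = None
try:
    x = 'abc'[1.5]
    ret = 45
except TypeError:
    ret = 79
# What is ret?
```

Step-by-step execution trace:
1. `x = 'abc'[1.5]` raises TypeError.
2. `ret = 45` is not reached.
3. `except TypeError` matches → ret = 79.
Result: 79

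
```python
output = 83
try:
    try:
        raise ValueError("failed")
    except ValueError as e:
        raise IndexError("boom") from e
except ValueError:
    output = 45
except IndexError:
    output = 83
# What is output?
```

Step-by-step execution trace:
1. Inner try raises ValueError; inner `except ValueError as e` catches it.
2. `raise IndexError(...) from e` raises IndexError (ValueError is attached as __cause__, but only IndexError is active).
3. Outer `except ValueError` does not match IndexError; skipped.
4. Outer `except IndexError` matches → output = 83.
Result: 83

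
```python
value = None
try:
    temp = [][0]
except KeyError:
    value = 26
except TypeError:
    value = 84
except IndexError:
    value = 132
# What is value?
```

Step-by-step execution trace:
1. `temp = [][0]` raises IndexError.
2. `except KeyError` does not match IndexError; skipped.
3. `except TypeError` does not match IndexError; skipped.
4. `except IndexError` matches → value = 132.
Result: 132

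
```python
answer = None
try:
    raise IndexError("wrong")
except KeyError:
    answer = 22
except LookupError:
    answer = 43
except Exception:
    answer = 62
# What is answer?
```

Step-by-step execution trace:
1. `raise IndexError(...)` raises IndexError.
2. `except KeyError` does not match (IndexError is not a subclass of KeyError); skipped.
3. `except LookupError` matches (IndexError is a subclass of LookupError) → answer = 43.
4. `except Exception` is not reached.
Result: 43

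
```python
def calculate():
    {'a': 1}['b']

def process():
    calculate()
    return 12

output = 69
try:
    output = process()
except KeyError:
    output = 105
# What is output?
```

Step-by-step execution trace:
1. output starts at 69.
2. try: `process()` calls `calculate()`.
3. `calculate()` evaluates `{'a': 1}['b']`, which raises KeyError; it propagates through process (uncaught).
4. `return 12` in process is not reached; the assignment to output does not complete.
5. `except KeyError` matches → output = 105.
Result: 105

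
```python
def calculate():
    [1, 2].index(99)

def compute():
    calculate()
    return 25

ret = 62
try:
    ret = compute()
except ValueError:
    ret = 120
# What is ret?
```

Step-by-step execution trace:
1. ret starts at 62.
2. try: `compute()` calls `calculate()`.
3. `calculate()` evaluates `[1, 2].index(99)`, which raises ValueError; it propagates through compute (uncaught).
4. `return 25` in compute is not reached; the assignment to ret does not complete.
5. `except ValueError` matches → ret = 120.
Result: 120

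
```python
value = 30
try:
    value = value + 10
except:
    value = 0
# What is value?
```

Step-by-step execution trace:
1. value starts at 30.
2. try: `value = value + 10` → value = 40. No exception raised.
3. `except` is skipped.
Result: 40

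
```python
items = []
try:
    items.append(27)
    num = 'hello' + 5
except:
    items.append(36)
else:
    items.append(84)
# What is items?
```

Step-by-step execution trace:
1. try: `items.append(27)` → items = [27].
2. `num = 'hello' + 5` raises TypeError.
3. bare `except` matches → `items.append(36)` → items = [27, 36].
4. `else` is skipped (an exception was raised).
Result: [27, 36]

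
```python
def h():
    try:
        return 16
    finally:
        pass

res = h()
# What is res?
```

Step-by-step execution trace:
1. `h()` enters try: `return 16` sets pending return value 16.
2. Before returning, `finally: pass` runs (no effect).
3. h() returns 16 → res = 16.
Result: 16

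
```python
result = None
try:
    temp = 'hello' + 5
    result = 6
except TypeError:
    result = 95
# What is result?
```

Step-by-step execution trace:
1. `temp = 'hello' + 5` raises TypeError.
2. `result = 6` is not reached.
3. `except TypeError` matches → result = 95.
Result: 95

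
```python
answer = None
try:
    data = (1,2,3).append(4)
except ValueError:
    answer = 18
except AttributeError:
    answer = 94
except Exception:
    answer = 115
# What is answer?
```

Step-by-step execution trace:
1. `data = (1,2,3).append(4)` raises AttributeError.
2. `except ValueError` does not match AttributeError; skipped.
3. `except AttributeError` matches → answer = 94.
4. Remaining except clauses are skipped.
Result: 94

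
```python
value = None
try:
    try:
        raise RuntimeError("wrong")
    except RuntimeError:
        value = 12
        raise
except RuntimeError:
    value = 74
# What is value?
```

Step-by-step execution trace:
1. Inner try: `raise RuntimeError("wrong")` raises RuntimeError.
2. Inner `except RuntimeError` matches → value = 12.
3. bare `raise` re-raises the same RuntimeError.
4. Outer `except RuntimeError` matches → value = 74.
Result: 74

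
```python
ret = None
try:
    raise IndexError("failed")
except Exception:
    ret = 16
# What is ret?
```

Step-by-step execution trace:
1. `raise IndexError(...)` raises IndexError.
2. `except Exception` matches (IndexError is a subclass of Exception) → ret = 16.
Result: 16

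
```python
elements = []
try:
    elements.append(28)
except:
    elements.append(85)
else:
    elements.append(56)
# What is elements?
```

Step-by-step execution trace:
1. try: `elements.append(28)` → elements = [28]. No exception raised.
2. `except` is skipped.
3. `else` runs (try completed without exception): `elements.append(56)` → elements = [28, 56].
Result: [28, 56]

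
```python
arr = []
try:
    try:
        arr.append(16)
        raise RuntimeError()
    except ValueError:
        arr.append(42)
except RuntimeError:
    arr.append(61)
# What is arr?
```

Step-by-step execution trace:
1. Inner try: `arr.append(16)` → arr = [16].
2. `raise RuntimeError()` raises RuntimeError.
3. Inner `except ValueError` does not match RuntimeError; exception propagates to outer try.
4. Outer `except RuntimeError` matches → `arr.append(61)` → arr = [16, 61].
Result: [16, 61]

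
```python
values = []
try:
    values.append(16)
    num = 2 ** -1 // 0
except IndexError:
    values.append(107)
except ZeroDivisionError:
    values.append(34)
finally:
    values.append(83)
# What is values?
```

Step-by-step execution trace:
1. try: `values.append(16)` → values = [16].
2. `num = 2 ** -1 // 0` raises ZeroDivisionError.
3. `except IndexError` does not match ZeroDivisionError; skipped.
4. `except ZeroDivisionError` matches → `values.append(34)` → values = [16, 34].
5. finally always runs: `values.append(83)` → values = [16, 34, 83].
Result: [16, 34, 83]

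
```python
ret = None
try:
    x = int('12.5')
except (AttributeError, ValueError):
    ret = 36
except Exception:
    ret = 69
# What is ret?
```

Step-by-step execution trace:
1. `x = int('12.5')` raises ValueError.
2. `except (AttributeError, ValueError)` matches (ValueError is in the tuple) → ret = 36.
3. `except Exception` is not reached.
Result: 36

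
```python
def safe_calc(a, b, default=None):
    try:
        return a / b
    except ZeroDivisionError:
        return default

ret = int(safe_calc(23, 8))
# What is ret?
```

Step-by-step execution trace:
1. `safe_calc(23, 8)` enters try: `return 23 / 8` → returns 2.875. No exception raised.
2. `except ZeroDivisionError` is skipped.
3. `int(2.875)` → 2 → ret = 2.
Result: 2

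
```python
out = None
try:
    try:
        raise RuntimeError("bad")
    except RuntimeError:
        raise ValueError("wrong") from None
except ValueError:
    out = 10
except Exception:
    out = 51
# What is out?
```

Step-by-step execution trace:
1. Inner try raises RuntimeError; inner `except RuntimeError` catches it.
2. `raise ValueError(...) from None` raises ValueError (from None suppresses __context__, but the active exception is still ValueError).
3. Outer `except ValueError` matches → out = 10.
4. `except Exception` is not reached.
Result: 10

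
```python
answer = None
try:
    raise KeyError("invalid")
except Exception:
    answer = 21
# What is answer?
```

Step-by-step execution trace:
1. `raise KeyError(...)` raises KeyError.
2. `except Exception` matches (KeyError is a subclass of Exception) → answer = 21.
Result: 21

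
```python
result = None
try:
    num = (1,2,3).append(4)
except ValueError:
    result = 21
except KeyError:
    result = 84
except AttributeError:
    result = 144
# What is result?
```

Step-by-step execution trace:
1. `num = (1,2,3).append(4)` raises AttributeError.
2. `except ValueError` does not match AttributeError; skipped.
3. `except KeyError` does not match AttributeError; skipped.
4. `except AttributeError` matches → result = 144.
Result: 144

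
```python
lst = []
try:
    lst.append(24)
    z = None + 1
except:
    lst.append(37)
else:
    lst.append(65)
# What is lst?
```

Step-by-step execution trace:
1. try: `lst.append(24)` → lst = [24].
2. `z = None + 1` raises TypeError.
3. bare `except` matches → `lst.append(37)` → lst = [24, 37].
4. `else` is skipped (an exception was raised).
Result: [24, 37]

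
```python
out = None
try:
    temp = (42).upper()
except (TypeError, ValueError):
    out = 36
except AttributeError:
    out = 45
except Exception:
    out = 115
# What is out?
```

Step-by-step execution trace:
1. `temp = (42).upper()` raises AttributeError.
2. `except (TypeError, ValueError)` does not match AttributeError; skipped.
3. `except AttributeError` matches (exact type match) → out = 45.
4. `except Exception` is not reached.
Result: 45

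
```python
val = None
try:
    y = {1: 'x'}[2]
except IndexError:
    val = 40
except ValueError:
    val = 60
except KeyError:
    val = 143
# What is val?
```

Step-by-step execution trace:
1. `y = {1: 'x'}[2]` raises KeyError.
2. `except IndexError` does not match KeyError; skipped.
3. `except ValueError` does not match KeyError; skipped.
4. `except KeyError` matches → val = 143.
Result: 143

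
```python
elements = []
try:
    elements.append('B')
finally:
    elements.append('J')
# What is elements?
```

Step-by-step execution trace:
1. try: `elements.append('B')` → elements = ['B'].
2. The try body completes without raising.
3. finally always runs: `elements.append('J')` → elements = ['B', 'J'].
Result: ['B', 'J']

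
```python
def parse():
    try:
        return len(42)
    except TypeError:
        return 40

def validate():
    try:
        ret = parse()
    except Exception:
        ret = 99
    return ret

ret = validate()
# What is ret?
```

Step-by-step execution trace:
1. `validate()` calls `parse()`.
2. In parse: `len(42)` raises TypeError; `except TypeError` catches it → returns 40.
3. In validate: `ret = parse()` → ret = 40. No exception reaches validate.
4. `except Exception` is skipped; validate returns 40.
5. ret = 40.
Result: 40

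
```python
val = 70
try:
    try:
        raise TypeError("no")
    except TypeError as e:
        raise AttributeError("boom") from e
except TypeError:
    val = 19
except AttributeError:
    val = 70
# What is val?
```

Step-by-step execution trace:
1. Inner try raises TypeError; inner `except TypeError as e` catches it.
2. `raise AttributeError(...) from e` raises AttributeError (TypeError is attached as __cause__, but only AttributeError is active).
3. Outer `except TypeError` does not match AttributeError; skipped.
4. Outer `except AttributeError` matches → val = 70.
Result: 70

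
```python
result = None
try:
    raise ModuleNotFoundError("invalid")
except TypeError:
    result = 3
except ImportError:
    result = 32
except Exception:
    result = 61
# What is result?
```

Step-by-step execution trace:
1. `raise ModuleNotFoundError(...)` raises ModuleNotFoundError.
2. `except TypeError` does not match (ModuleNotFoundError is not a subclass of TypeError); skipped.
3. `except ImportError` matches (ModuleNotFoundError is a subclass of ImportError) → result = 32.
4. `except Exception` is not reached.
Result: 32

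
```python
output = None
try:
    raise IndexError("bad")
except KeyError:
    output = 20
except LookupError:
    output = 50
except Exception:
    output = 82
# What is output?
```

Step-by-step execution trace:
1. `raise IndexError(...)` raises IndexError.
2. `except KeyError` does not match (IndexError is not a subclass of KeyError); skipped.
3. `except LookupError` matches (IndexError is a subclass of LookupError) → output = 50.
4. `except Exception` is not reached.
Result: 50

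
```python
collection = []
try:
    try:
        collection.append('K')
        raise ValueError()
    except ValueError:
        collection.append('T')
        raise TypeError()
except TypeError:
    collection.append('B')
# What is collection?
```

Step-by-step execution trace:
1. Inner try: `collection.append('K')` → collection = ['K'].
2. `raise ValueError()` raises ValueError.
3. Inner `except ValueError` matches → `collection.append('T')` → collection = ['K', 'T'].
4. `raise TypeError()` raises TypeError; propagates to outer try.
5. Outer `except TypeError` matches → `collection.append('B')` → collection = ['K', 'T', 'B'].
Result: ['K', 'T', 'B']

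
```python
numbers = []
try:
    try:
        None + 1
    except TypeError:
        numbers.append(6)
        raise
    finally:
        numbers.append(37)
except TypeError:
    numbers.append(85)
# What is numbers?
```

Step-by-step execution trace:
1. Inner try: `None + 1` raises TypeError.
2. Inner `except TypeError` matches → `numbers.append(6)` → numbers = [6].
3. bare `raise` re-raises TypeError.
4. Inner `finally` runs during unwinding: `numbers.append(37)` → numbers = [6, 37].
5. Outer `except TypeError` matches → `numbers.append(85)` → numbers = [6, 37, 85].
Result: [6, 37, 85]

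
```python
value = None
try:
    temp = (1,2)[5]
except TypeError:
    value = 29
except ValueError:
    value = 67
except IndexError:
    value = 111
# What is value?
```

Step-by-step execution trace:
1. `temp = (1,2)[5]` raises IndexError.
2. `except TypeError` does not match IndexError; skipped.
3. `except ValueError` does not match IndexError; skipped.
4. `except IndexError` matches → value = 111.
Result: 111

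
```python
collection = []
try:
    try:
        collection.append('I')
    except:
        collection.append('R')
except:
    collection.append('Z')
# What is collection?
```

Step-by-step execution trace:
1. Inner try: `collection.append('I')` → collection = ['I']. No exception raised.
2. Inner `except` is skipped.
3. Inner try completes normally; outer `except` is skipped.
Result: ['I']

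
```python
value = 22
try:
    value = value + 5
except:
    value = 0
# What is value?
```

Step-by-step execution trace:
1. value starts at 22.
2. try: `value = value + 5` → value = 27. No exception raised.
3. `except` is skipped.
Result: 27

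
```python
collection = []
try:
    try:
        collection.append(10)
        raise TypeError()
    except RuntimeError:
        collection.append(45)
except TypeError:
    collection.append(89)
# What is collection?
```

Step-by-step execution trace:
1. Inner try: `collection.append(10)` → collection = [10].
2. `raise TypeError()` raises TypeError.
3. Inner `except RuntimeError` does not match TypeError; exception propagates to outer try.
4. Outer `except TypeError` matches → `collection.append(89)` → collection = [10, 89].
Result: [10, 89]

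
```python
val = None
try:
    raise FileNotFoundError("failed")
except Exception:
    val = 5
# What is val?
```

Step-by-step execution trace:
1. `raise FileNotFoundError(...)` raises FileNotFoundError.
2. `except Exception` matches (FileNotFoundError is a subclass of Exception) → val = 5.
Result: 5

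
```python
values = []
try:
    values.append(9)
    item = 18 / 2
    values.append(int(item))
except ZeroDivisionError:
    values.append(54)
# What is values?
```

Step-by-step execution trace:
1. try: `values.append(9)` → values = [9].
2. `item = 18 / 2` → item = 9.0. No exception raised.
3. `values.append(int(item))` → values = [9, 9].
4. `except ZeroDivisionError` is skipped (no exception was raised).
Result: [9, 9]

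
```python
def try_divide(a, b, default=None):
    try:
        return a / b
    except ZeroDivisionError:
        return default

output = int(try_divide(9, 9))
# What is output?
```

Step-by-step execution trace:
1. `try_divide(9, 9)` enters try: `return 9 / 9` → returns 1.0. No exception raised.
2. `except ZeroDivisionError` is skipped.
3. `int(1.0)` → 1 → output = 1.
Result: 1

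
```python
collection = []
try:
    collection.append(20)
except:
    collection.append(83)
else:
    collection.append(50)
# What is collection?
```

Step-by-step execution trace:
1. try: `collection.append(20)` → collection = [20]. No exception raised.
2. `except` is skipped.
3. `else` runs (try completed without exception): `collection.append(50)` → collection = [20, 50].
Result: [20, 50]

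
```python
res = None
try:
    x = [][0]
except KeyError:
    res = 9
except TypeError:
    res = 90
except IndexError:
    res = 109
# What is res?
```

Step-by-step execution trace:
1. `x = [][0]` raises IndexError.
2. `except KeyError` does not match IndexError; skipped.
3. `except TypeError` does not match IndexError; skipped.
4. `except IndexError` matches → res = 109.
Result: 109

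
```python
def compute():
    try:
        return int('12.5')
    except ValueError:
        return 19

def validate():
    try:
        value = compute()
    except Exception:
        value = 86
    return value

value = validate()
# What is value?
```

Step-by-step execution trace:
1. `validate()` calls `compute()`.
2. In compute: `int('12.5')` raises ValueError; `except ValueError` catches it → returns 19.
3. In validate: `value = compute()` → value = 19. No exception reaches validate.
4. `except Exception` is skipped; validate returns 19.
5. value = 19.
Result: 19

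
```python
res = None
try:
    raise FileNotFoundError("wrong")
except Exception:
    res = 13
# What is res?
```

Step-by-step execution trace:
1. `raise FileNotFoundError(...)` raises FileNotFoundError.
2. `except Exception` matches (FileNotFoundError is a subclass of Exception) → res = 13.
Result: 13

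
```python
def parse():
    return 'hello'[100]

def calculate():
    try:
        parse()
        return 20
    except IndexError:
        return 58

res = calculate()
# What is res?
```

Step-by-step execution trace:
1. `calculate()` calls `parse()`.
2. `parse()` evaluates `'hello'[100]`, which raises IndexError; it propagates to the caller.
3. `return 20` is not reached.
4. `except IndexError` in calculate matches → returns 58.
5. res = 58.
Result: 58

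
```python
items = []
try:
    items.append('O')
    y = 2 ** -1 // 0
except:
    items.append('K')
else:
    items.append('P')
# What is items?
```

Step-by-step execution trace:
1. try: `items.append('O')` → items = ['O'].
2. `y = 2 ** -1 // 0` raises ZeroDivisionError.
3. bare `except` matches → `items.append('K')` → items = ['O', 'K'].
4. `else` is skipped (an exception was raised).
Result: ['O', 'K']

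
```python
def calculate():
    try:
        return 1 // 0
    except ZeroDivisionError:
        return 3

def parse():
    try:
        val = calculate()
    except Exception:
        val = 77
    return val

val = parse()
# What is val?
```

Step-by-step execution trace:
1. `parse()` calls `calculate()`.
2. In calculate: `1 // 0` raises ZeroDivisionError; `except ZeroDivisionError` catches it → returns 3.
3. In parse: `val = calculate()` → val = 3. No exception reaches parse.
4. `except Exception` is skipped; parse returns 3.
5. val = 3.
Result: 3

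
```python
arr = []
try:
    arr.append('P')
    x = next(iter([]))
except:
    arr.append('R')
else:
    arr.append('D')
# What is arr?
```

Step-by-step execution trace:
1. try: `arr.append('P')` → arr = ['P'].
2. `x = next(iter([]))` raises StopIteration.
3. bare `except` matches → `arr.append('R')` → arr = ['P', 'R'].
4. `else` is skipped (an exception was raised).
Result: ['P', 'R']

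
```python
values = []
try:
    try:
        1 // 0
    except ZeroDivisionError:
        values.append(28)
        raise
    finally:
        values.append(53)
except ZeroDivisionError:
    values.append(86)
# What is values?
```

Step-by-step execution trace:
1. Inner try: `1 // 0` raises ZeroDivisionError.
2. Inner `except ZeroDivisionError` matches → `values.append(28)` → values = [28].
3. bare `raise` re-raises ZeroDivisionError.
4. Inner `finally` runs during unwinding: `values.append(53)` → values = [28, 53].
5. Outer `except ZeroDivisionError` matches → `values.append(86)` → values = [28, 53, 86].
Result: [28, 53, 86]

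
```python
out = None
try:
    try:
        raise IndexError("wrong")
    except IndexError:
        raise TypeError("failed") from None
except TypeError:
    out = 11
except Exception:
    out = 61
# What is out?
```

Step-by-step execution trace:
1. Inner try raises IndexError; inner `except IndexError` catches it.
2. `raise TypeError(...) from None` raises TypeError (from None suppresses __context__, but the active exception is still TypeError).
3. Outer `except TypeError` matches → out = 11.
4. `except Exception` is not reached.
Result: 11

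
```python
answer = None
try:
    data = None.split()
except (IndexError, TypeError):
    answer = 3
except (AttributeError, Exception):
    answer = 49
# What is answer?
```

Step-by-step execution trace:
1. `data = None.split()` raises AttributeError.
2. `except (IndexError, TypeError)` does not match AttributeError; skipped.
3. `except (AttributeError, Exception)` matches (AttributeError is in the tuple) → answer = 49.
Result: 49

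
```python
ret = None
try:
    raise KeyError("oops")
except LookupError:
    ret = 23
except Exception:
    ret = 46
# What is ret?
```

Step-by-step execution trace:
1. `raise KeyError(...)` raises KeyError.
2. `except LookupError` matches (KeyError is a subclass of LookupError) → ret = 23.
3. `except Exception` is not reached.
Result: 23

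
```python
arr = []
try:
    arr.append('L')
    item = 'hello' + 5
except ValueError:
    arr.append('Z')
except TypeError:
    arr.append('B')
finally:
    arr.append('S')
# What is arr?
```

Step-by-step execution trace:
1. try: `arr.append('L')` → arr = ['L'].
2. `item = 'hello' + 5` raises TypeError.
3. `except ValueError` does not match TypeError; skipped.
4. `except TypeError` matches → `arr.append('B')` → arr = ['L', 'B'].
5. finally always runs: `arr.append('S')` → arr = ['L', 'B', 'S'].
Result: ['L', 'B', 'S']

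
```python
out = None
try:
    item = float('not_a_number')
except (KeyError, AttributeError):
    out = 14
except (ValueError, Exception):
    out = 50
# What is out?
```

Step-by-step execution trace:
1. `item = float('not_a_number')` raises ValueError.
2. `except (KeyError, AttributeError)` does not match ValueError; skipped.
3. `except (ValueError, Exception)` matches (ValueError is in the tuple) → out = 50.
Result: 50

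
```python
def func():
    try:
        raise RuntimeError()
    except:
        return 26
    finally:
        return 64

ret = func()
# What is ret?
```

Step-by-step execution trace:
1. `func()` enters try: `raise RuntimeError()` raises RuntimeError.
2. bare `except` matches → `return 26` sets pending return value 26.
3. Before returning, `finally: return 64` runs and overrides the pending return.
4. func() returns 64 → ret = 64.
Result: 64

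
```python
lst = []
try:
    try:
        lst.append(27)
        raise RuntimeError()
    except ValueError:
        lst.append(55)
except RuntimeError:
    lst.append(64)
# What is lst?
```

Step-by-step execution trace:
1. Inner try: `lst.append(27)` → lst = [27].
2. `raise RuntimeError()` raises RuntimeError.
3. Inner `except ValueError` does not match RuntimeError; exception propagates to outer try.
4. Outer `except RuntimeError` matches → `lst.append(64)` → lst = [27, 64].
Result: [27, 64]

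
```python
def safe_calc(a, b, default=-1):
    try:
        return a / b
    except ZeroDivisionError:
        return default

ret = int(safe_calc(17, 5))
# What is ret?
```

Step-by-step execution trace:
1. `safe_calc(17, 5)` enters try: `return 17 / 5` → returns 3.4. No exception raised.
2. `except ZeroDivisionError` is skipped.
3. `int(3.4)` → 3 → ret = 3.
Result: 3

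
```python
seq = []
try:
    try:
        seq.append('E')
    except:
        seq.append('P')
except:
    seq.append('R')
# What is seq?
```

Step-by-step execution trace:
1. Inner try: `seq.append('E')` → seq = ['E']. No exception raised.
2. Inner `except` is skipped.
3. Inner try completes normally; outer `except` is skipped.
Result: ['E']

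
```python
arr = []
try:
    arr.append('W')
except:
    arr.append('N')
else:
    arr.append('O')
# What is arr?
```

Step-by-step execution trace:
1. try: `arr.append('W')` → arr = ['W']. No exception raised.
2. `except` is skipped.
3. `else` runs (try completed without exception): `arr.append('O')` → arr = ['W', 'O'].
Result: ['W', 'O']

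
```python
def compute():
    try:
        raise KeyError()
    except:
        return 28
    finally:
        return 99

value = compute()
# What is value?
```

Step-by-step execution trace:
1. `compute()` enters try: `raise KeyError()` raises KeyError.
2. bare `except` matches → `return 28` sets pending return value 28.
3. Before returning, `finally: return 99` runs and overrides the pending return.
4. compute() returns 99 → value = 99.
Result: 99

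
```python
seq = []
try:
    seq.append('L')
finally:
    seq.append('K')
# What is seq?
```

Step-by-step execution trace:
1. try: `seq.append('L')` → seq = ['L'].
2. The try body completes without raising.
3. finally always runs: `seq.append('K')` → seq = ['L', 'K'].
Result: ['L', 'K']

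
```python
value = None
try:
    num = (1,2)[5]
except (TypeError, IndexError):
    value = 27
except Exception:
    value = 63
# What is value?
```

Step-by-step execution trace:
1. `num = (1,2)[5]` raises IndexError.
2. `except (TypeError, IndexError)` matches (IndexError is in the tuple) → value = 27.
3. `except Exception` is not reached.
Result: 27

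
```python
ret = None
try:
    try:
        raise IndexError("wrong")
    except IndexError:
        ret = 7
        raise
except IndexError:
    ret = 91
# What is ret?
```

Step-by-step execution trace:
1. Inner try: `raise IndexError("wrong")` raises IndexError.
2. Inner `except IndexError` matches → ret = 7.
3. bare `raise` re-raises the same IndexError.
4. Outer `except IndexError` matches → ret = 91.
Result: 91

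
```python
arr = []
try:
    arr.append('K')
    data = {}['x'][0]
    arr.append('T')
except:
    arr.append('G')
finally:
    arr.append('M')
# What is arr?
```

Step-by-step execution trace:
1. try: `arr.append('K')` → arr = ['K'].
2. `data = {}['x'][0]` raises KeyError; `arr.append('T')` is not reached.
3. bare `except` matches → `arr.append('G')` → arr = ['K', 'G'].
4. finally always runs: `arr.append('M')` → arr = ['K', 'G', 'M'].
Result: ['K', 'G', 'M']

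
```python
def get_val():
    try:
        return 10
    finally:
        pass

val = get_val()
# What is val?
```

Step-by-step execution trace:
1. `get_val()` enters try: `return 10` sets pending return value 10.
2. Before returning, `finally: pass` runs (no effect).
3. get_val() returns 10 → val = 10.
Result: 10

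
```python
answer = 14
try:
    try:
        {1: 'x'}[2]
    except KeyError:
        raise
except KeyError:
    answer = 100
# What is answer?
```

Step-by-step execution trace:
1. Inner try: `{1: 'x'}[2]` raises KeyError.
2. Inner `except KeyError` matches; bare `raise` re-raises the same KeyError.
3. Outer `except KeyError` matches → answer = 100.
Result: 100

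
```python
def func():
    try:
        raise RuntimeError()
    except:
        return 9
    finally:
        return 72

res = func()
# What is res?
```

Step-by-step execution trace:
1. `func()` enters try: `raise RuntimeError()` raises RuntimeError.
2. bare `except` matches → `return 9` sets pending return value 9.
3. Before returning, `finally: return 72` runs and overrides the pending return.
4. func() returns 72 → res = 72.
Result: 72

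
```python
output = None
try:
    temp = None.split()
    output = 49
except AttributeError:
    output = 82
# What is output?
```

Step-by-step execution trace:
1. `temp = None.split()` raises AttributeError.
2. `output = 49` is not reached.
3. `except AttributeError` matches → output = 82.
Result: 82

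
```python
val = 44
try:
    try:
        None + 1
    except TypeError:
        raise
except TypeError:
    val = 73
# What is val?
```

Step-by-step execution trace:
1. Inner try: `None + 1` raises TypeError.
2. Inner `except TypeError` matches; bare `raise` re-raises the same TypeError.
3. Outer `except TypeError` matches → val = 73.
Result: 73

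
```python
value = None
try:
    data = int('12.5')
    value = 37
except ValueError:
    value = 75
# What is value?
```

Step-by-step execution trace:
1. `data = int('12.5')` raises ValueError.
2. `value = 37` is not reached.
3. `except ValueError` matches → value = 75.
Result: 75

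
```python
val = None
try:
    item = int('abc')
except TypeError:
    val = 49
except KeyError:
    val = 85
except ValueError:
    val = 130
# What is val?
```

Step-by-step execution trace:
1. `item = int('abc')` raises ValueError.
2. `except TypeError` does not match ValueError; skipped.
3. `except KeyError` does not match ValueError; skipped.
4. `except ValueError` matches → val = 130.
Result: 130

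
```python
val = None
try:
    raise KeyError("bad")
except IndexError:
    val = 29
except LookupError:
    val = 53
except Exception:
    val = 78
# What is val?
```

Step-by-step execution trace:
1. `raise KeyError(...)` raises KeyError.
2. `except IndexError` does not match (KeyError is not a subclass of IndexError); skipped.
3. `except LookupError` matches (KeyError is a subclass of LookupError) → val = 53.
4. `except Exception` is not reached.
Result: 53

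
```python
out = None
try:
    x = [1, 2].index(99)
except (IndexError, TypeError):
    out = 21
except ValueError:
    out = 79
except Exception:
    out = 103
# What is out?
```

Step-by-step execution trace:
1. `x = [1, 2].index(99)` raises ValueError.
2. `except (IndexError, TypeError)` does not match ValueError; skipped.
3. `except ValueError` matches (exact type match) → out = 79.
4. `except Exception` is not reached.
Result: 79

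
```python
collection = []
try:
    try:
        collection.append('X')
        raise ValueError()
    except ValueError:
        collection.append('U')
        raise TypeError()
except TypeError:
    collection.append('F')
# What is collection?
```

Step-by-step execution trace:
1. Inner try: `collection.append('X')` → collection = ['X'].
2. `raise ValueError()` raises ValueError.
3. Inner `except ValueError` matches → `collection.append('U')` → collection = ['X', 'U'].
4. `raise TypeError()` raises TypeError; propagates to outer try.
5. Outer `except TypeError` matches → `collection.append('F')` → collection = ['X', 'U', 'F'].
Result: ['X', 'U', 'F']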